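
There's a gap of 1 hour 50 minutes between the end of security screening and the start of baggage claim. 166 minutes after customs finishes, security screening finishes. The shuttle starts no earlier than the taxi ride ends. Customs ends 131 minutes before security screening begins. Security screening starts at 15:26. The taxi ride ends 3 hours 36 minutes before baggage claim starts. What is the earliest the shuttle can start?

Customs ends at 15:26 − 131 min = 13:15.
Security screening ends at 13:15 + 166 min = 16:01.
Baggage claim starts at 16:01 + 110 min = 17:51.
The taxi ride ends at 17:51 − 216 min = 14:15.
The shuttle is bounded by the taxi ride, so the earliest it can start is 14:15.

14:15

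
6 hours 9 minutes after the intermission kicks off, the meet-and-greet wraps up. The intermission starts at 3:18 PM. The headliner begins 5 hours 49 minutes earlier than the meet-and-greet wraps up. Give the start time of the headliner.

3:38 PM

The meet-and-greet ends at 3:18 PM + 369 min = 9:27 PM.
The headliner starts at 9:27 PM − 349 min = 3:38 PM.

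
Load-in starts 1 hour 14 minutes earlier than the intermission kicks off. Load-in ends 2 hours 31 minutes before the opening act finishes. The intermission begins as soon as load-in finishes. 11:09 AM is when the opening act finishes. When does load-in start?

7:24 AM

Load-in ends at 11:09 AM − 151 min = 8:38 AM.
So the intermission starts at 8:38 AM.
Load-in starts at 8:38 AM − 74 min = 7:24 AM.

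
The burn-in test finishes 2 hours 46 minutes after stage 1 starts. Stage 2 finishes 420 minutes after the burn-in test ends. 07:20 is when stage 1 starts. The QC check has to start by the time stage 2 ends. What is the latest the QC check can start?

The burn-in test ends at 07:20 + 166 min = 10:06.
Stage 2 ends at 10:06 + 420 min = 17:06.
The QC check is bounded by stage 2, so the latest it can start is 17:06.

17:06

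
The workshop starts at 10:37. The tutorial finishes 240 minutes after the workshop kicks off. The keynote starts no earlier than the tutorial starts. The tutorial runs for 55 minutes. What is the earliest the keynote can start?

13:42

The tutorial ends at 10:37 + 240 min = 14:37.
The tutorial starts at 14:37 − 55 min = 13:42.
The keynote is bounded by the tutorial, so the earliest it can start is 13:42.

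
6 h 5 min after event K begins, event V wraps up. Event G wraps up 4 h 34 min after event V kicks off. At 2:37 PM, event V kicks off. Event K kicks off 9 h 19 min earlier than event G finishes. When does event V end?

Event G ends at 2:37 PM + 274 min = 7:11 PM.
Event K starts at 7:11 PM − 559 min = 9:52 AM.
Event V ends at 9:52 AM + 365 min = 3:57 PM.

3:57 PM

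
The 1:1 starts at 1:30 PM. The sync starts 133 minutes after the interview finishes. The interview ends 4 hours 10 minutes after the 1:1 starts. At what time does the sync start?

The interview ends at 1:30 PM + 250 min = 5:40 PM.
The sync starts at 5:40 PM + 133 min = 7:53 PM.

7:53 PM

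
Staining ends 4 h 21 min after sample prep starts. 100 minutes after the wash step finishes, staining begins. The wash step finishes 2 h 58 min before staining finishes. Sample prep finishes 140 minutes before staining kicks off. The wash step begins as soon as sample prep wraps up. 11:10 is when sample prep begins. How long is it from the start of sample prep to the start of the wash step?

Staining ends at 11:10 + 261 min = 15:31.
The wash step ends at 15:31 − 178 min = 12:33.
Staining starts at 12:33 + 100 min = 14:13.
Sample prep ends at 14:13 − 140 min = 11:53.
So the wash step starts at 11:53.
From 11:10 to 11:53 is 43 minutes.

43 minutes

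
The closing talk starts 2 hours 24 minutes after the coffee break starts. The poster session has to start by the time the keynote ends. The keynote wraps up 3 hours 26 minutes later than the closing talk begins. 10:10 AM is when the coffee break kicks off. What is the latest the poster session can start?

4:00 PM

The closing talk starts at 10:10 AM + 144 min = 12:34 PM.
The keynote ends at 12:34 PM + 206 min = 4:00 PM.
The poster session is bounded by the keynote, so the latest it can start is 4:00 PM.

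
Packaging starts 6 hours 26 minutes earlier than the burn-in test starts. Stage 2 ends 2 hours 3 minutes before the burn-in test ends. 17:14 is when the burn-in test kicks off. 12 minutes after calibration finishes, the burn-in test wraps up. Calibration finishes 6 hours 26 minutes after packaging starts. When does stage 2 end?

15:23

Packaging starts at 17:14 − 386 min = 10:48.
Calibration ends at 10:48 + 386 min = 17:14.
The burn-in test ends at 17:14 + 12 min = 17:26.
Stage 2 ends at 17:26 − 123 min = 15:23.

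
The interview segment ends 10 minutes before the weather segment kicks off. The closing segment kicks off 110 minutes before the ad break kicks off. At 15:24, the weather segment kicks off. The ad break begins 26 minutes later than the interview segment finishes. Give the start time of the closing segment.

13:50

The interview segment ends at 15:24 − 10 min = 15:14.
The ad break starts at 15:14 + 26 min = 15:40.
The closing segment starts at 15:40 − 110 min = 13:50.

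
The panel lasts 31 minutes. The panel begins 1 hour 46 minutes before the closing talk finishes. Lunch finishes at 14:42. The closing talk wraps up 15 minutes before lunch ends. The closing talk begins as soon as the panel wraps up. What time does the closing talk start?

13:12

The closing talk ends at 14:42 − 15 min = 14:27.
The panel starts at 14:27 − 106 min = 12:41.
The panel ends at 12:41 + 31 min = 13:12.
So the closing talk starts at 13:12.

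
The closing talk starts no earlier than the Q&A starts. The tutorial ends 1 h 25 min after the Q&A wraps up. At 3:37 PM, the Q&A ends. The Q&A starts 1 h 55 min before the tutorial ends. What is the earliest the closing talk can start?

3:07 PM

The tutorial ends at 3:37 PM + 85 min = 5:02 PM.
The Q&A starts at 5:02 PM − 115 min = 3:07 PM.
The closing talk is bounded by the Q&A, so the earliest it can start is 3:07 PM.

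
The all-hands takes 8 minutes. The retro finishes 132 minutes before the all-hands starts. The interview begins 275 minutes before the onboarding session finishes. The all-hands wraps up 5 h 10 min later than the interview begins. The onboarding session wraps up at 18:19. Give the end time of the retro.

16:34

The interview starts at 18:19 − 275 min = 13:44.
The all-hands ends at 13:44 + 310 min = 18:54.
The all-hands starts at 18:54 − 8 min = 18:46.
The retro ends at 18:46 − 132 min = 16:34.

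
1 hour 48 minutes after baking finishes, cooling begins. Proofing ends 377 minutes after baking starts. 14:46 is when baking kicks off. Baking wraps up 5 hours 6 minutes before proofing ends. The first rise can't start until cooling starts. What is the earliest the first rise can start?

Proofing ends at 14:46 + 377 min = 21:03.
Baking ends at 21:03 − 306 min = 15:57.
Cooling starts at 15:57 + 108 min = 17:45.
The first rise is bounded by cooling, so the earliest it can start is 17:45.

17:45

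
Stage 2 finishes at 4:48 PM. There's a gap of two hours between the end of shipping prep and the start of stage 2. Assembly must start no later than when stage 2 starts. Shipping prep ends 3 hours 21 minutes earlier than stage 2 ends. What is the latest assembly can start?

Shipping prep ends at 4:48 PM − 201 min = 1:27 PM.
Stage 2 starts at 1:27 PM + 120 min = 3:27 PM.
Assembly is bounded by stage 2, so the latest it can start is 3:27 PM.

3:27 PM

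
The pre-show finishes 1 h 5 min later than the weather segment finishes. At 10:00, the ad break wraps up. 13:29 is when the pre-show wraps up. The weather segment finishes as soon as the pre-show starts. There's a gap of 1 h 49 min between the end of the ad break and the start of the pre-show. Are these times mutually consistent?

The pre-show starts at 10:00 + 109 min = 11:49.
So the weather segment ends at 11:49.
The pre-show ends at 11:49 + 65 min = 12:54.
But the pre-show is also said to end at 13:29 — a 35-minute conflict.

No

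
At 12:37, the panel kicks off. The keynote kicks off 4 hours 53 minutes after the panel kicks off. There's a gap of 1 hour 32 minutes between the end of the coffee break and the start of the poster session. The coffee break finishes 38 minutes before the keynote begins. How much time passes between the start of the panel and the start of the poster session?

The keynote starts at 12:37 + 293 min = 17:30.
The coffee break ends at 17:30 − 38 min = 16:52.
The poster session starts at 16:52 + 92 min = 18:24.
From 12:37 to 18:24 is 347 minutes.

347 minutes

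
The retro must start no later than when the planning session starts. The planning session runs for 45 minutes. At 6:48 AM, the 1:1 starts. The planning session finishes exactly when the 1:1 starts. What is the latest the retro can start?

The planning session ends at 6:48 AM.
The planning session starts at 6:48 AM − 45 min = 6:03 AM.
The retro is bounded by the planning session, so the latest it can start is 6:03 AM.

6:03 AM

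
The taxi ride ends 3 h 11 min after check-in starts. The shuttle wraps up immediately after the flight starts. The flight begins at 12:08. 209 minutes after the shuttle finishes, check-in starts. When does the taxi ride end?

The shuttle ends at 12:08.
Check-in starts at 12:08 + 209 min = 15:37.
The taxi ride ends at 15:37 + 191 min = 18:48.

18:48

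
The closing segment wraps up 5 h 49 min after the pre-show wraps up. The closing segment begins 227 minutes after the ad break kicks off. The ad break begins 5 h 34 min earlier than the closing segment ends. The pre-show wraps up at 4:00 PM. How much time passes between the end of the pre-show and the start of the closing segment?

The closing segment ends at 4:00 PM + 349 min = 9:49 PM.
The ad break starts at 9:49 PM − 334 min = 4:15 PM.
The closing segment starts at 4:15 PM + 227 min = 8:02 PM.
From 4:00 PM to 8:02 PM is 4 h 2 min.

4 h 2 min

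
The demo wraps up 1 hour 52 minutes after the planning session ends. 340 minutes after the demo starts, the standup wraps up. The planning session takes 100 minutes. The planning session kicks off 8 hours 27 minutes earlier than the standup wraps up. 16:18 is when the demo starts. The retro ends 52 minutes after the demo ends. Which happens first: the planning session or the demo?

The standup ends at 16:18 + 340 min = 21:58.
The planning session starts at 21:58 − 507 min = 13:31.
The planning session starts at 13:31 and the demo starts at 16:18, so the planning session is first.

the planning session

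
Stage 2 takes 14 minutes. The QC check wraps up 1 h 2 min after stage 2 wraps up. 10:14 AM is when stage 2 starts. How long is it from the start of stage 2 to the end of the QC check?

1 hour 16 minutes

Stage 2 ends at 10:14 AM + 14 min = 10:28 AM.
The QC check ends at 10:28 AM + 62 min = 11:30 AM.
From 10:14 AM to 11:30 AM is 1 hour 16 minutes.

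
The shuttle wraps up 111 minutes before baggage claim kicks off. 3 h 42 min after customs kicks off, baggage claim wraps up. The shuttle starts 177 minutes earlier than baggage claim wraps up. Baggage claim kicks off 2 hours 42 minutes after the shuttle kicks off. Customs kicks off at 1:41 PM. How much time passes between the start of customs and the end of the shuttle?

Baggage claim ends at 1:41 PM + 222 min = 5:23 PM.
The shuttle starts at 5:23 PM − 177 min = 2:26 PM.
Baggage claim starts at 2:26 PM + 162 min = 5:08 PM.
The shuttle ends at 5:08 PM − 111 min = 3:17 PM.
From 1:41 PM to 3:17 PM is 1 hour 36 minutes.

1 hour 36 minutes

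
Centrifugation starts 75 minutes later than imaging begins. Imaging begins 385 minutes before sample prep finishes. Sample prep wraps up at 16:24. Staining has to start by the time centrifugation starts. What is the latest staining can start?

Imaging starts at 16:24 − 385 min = 09:59.
Centrifugation starts at 09:59 + 75 min = 11:14.
Staining is bounded by centrifugation, so the latest it can start is 11:14.

11:14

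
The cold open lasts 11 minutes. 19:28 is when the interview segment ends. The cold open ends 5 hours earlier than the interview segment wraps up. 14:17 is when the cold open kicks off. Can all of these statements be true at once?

The cold open ends at 19:28 − 300 min = 14:28.
The cold open starts at 14:28 − 11 min = 14:17.
That matches the stated 14:17, so the schedule is consistent.

Yes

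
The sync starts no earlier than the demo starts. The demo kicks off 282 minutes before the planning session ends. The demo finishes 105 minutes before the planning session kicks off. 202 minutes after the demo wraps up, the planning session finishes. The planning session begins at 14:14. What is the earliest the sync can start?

The demo ends at 14:14 − 105 min = 12:29.
The planning session ends at 12:29 + 202 min = 15:51.
The demo starts at 15:51 − 282 min = 11:09.
The sync is bounded by the demo, so the earliest it can start is 11:09.

11:09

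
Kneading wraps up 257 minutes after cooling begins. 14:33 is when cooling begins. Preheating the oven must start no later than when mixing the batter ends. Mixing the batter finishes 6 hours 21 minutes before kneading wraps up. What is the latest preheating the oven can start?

Kneading ends at 14:33 + 257 min = 18:50.
Mixing the batter ends at 18:50 − 381 min = 12:29.
Preheating the oven is bounded by mixing the batter, so the latest it can start is 12:29.

12:29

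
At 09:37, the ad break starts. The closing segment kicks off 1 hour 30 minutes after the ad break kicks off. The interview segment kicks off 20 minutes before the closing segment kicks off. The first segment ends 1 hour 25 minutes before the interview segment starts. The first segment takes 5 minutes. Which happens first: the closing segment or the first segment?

The closing segment starts at 09:37 + 90 min = 11:07.
The interview segment starts at 11:07 − 20 min = 10:47.
The first segment ends at 10:47 − 85 min = 09:22.
The first segment starts at 09:22 − 5 min = 09:17.
The closing segment starts at 11:07 and the first segment starts at 09:17, so the first segment is first.

the first segment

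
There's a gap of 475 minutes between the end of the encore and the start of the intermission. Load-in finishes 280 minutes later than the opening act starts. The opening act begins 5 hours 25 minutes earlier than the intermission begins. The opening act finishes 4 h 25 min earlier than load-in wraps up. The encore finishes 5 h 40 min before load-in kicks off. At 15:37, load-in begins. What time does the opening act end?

12:42

The encore ends at 15:37 − 340 min = 09:57.
The intermission starts at 09:57 + 475 min = 17:52.
The opening act starts at 17:52 − 325 min = 12:27.
Load-in ends at 12:27 + 280 min = 17:07.
The opening act ends at 17:07 − 265 min = 12:42.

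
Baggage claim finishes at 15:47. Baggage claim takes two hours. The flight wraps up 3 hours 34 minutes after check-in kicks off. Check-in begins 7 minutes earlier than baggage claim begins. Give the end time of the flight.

Baggage claim starts at 15:47 − 120 min = 13:47.
Check-in starts at 13:47 − 7 min = 13:40.
The flight ends at 13:40 + 214 min = 17:14.

17:14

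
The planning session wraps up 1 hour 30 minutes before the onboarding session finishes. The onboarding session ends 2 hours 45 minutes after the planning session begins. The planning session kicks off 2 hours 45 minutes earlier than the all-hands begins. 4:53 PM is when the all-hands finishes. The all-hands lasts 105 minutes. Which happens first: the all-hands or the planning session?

The all-hands starts at 4:53 PM − 105 min = 3:08 PM.
The planning session starts at 3:08 PM − 165 min = 12:23 PM.
The all-hands starts at 3:08 PM and the planning session starts at 12:23 PM, so the planning session is first.

the planning session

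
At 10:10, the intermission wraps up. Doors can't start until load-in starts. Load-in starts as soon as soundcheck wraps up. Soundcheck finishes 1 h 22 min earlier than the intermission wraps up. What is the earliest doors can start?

08:48

Soundcheck ends at 10:10 − 82 min = 08:48.
So load-in starts at 08:48.
Doors is bounded by load-in, so the earliest it can start is 08:48.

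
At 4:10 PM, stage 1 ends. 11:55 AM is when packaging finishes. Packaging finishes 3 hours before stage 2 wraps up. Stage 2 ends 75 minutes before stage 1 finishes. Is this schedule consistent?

Yes

Stage 2 ends at 4:10 PM − 75 min = 2:55 PM.
Packaging ends at 2:55 PM − 180 min = 11:55 AM.
That matches the stated 11:55 AM, so the schedule is consistent.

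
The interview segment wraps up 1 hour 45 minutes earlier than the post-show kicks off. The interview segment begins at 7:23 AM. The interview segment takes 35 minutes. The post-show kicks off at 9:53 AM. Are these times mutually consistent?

The interview segment ends at 9:53 AM − 105 min = 8:08 AM.
The interview segment starts at 8:08 AM − 35 min = 7:33 AM.
But the interview segment is also said to start at 7:23 AM — a 10-minute conflict.

No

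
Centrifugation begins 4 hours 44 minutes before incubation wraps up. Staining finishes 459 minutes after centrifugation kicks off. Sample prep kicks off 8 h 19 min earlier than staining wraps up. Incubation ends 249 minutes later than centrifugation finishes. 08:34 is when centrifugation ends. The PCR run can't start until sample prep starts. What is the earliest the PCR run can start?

07:19

Incubation ends at 08:34 + 249 min = 12:43.
Centrifugation starts at 12:43 − 284 min = 07:59.
Staining ends at 07:59 + 459 min = 15:38.
Sample prep starts at 15:38 − 499 min = 07:19.
The PCR run is bounded by sample prep, so the earliest it can start is 07:19.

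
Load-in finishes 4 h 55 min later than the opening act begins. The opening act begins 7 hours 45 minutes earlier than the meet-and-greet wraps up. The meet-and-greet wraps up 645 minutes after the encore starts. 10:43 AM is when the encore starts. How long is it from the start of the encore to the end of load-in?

The meet-and-greet ends at 10:43 AM + 645 min = 9:28 PM.
The opening act starts at 9:28 PM − 465 min = 1:43 PM.
Load-in ends at 1:43 PM + 295 min = 6:38 PM.
From 10:43 AM to 6:38 PM is 7 hours 55 minutes.

7 hours 55 minutes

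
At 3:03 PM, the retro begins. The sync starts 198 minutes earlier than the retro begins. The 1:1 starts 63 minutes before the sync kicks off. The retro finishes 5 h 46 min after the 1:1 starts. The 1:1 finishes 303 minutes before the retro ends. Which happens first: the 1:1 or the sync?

the 1:1

The sync starts at 3:03 PM − 198 min = 11:45 AM.
The 1:1 starts at 11:45 AM − 63 min = 10:42 AM.
The 1:1 starts at 10:42 AM and the sync starts at 11:45 AM, so the 1:1 is first.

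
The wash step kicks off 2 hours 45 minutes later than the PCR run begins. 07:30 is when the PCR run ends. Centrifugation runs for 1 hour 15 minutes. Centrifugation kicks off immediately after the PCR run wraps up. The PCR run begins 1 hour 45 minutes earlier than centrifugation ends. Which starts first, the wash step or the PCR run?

Centrifugation starts at 07:30.
Centrifugation ends at 07:30 + 75 min = 08:45.
The PCR run starts at 08:45 − 105 min = 07:00.
The wash step starts at 07:00 + 165 min = 09:45.
The wash step starts at 09:45 and the PCR run starts at 07:00, so the PCR run is first.

the PCR run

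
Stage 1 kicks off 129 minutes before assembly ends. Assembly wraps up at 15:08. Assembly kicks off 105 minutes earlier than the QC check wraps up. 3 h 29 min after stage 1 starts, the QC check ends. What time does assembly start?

14:43

Stage 1 starts at 15:08 − 129 min = 12:59.
The QC check ends at 12:59 + 209 min = 16:28.
Assembly starts at 16:28 − 105 min = 14:43.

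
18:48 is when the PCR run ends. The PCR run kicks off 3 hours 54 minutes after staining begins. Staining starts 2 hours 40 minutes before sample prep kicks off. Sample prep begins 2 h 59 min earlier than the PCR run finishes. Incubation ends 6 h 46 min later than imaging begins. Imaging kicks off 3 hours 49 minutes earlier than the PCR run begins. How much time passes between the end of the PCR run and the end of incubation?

Sample prep starts at 18:48 − 179 min = 15:49.
Staining starts at 15:49 − 160 min = 13:09.
The PCR run starts at 13:09 + 234 min = 17:03.
Imaging starts at 17:03 − 229 min = 13:14.
Incubation ends at 13:14 + 406 min = 20:00.
From 18:48 to 20:00 is 1 hour 12 minutes.

1 hour 12 minutes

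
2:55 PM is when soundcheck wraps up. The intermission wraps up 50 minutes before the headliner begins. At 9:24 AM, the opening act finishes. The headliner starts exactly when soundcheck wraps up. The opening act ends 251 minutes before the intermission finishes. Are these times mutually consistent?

No

The headliner starts at 2:55 PM.
The intermission ends at 2:55 PM − 50 min = 2:05 PM.
The opening act ends at 2:05 PM − 251 min = 9:54 AM.
But the opening act is also said to end at 9:24 AM — a 30-minute conflict.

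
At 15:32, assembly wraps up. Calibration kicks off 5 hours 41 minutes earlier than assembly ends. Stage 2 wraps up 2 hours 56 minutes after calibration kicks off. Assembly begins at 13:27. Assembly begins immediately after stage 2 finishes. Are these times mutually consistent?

No

Calibration starts at 15:32 − 341 min = 09:51.
Stage 2 ends at 09:51 + 176 min = 12:47.
So assembly starts at 12:47.
But assembly is also said to start at 13:27 — a 40-minute conflict.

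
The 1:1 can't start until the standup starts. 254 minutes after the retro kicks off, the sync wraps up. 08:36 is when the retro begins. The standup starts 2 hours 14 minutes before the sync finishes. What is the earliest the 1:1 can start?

10:36

The sync ends at 08:36 + 254 min = 12:50.
The standup starts at 12:50 − 134 min = 10:36.
The 1:1 is bounded by the standup, so the earliest it can start is 10:36.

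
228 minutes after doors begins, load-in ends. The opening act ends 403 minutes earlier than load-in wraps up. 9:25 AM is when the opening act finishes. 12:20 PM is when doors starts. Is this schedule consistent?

Load-in ends at 12:20 PM + 228 min = 4:08 PM.
The opening act ends at 4:08 PM − 403 min = 9:25 AM.
That matches the stated 9:25 AM, so the schedule is consistent.

Yes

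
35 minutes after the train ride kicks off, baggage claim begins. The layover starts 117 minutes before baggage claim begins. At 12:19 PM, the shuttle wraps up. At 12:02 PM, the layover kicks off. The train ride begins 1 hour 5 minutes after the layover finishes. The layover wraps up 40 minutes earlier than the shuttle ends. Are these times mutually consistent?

The layover ends at 12:19 PM − 40 min = 11:39 AM.
The train ride starts at 11:39 AM + 65 min = 12:44 PM.
Baggage claim starts at 12:44 PM + 35 min = 1:19 PM.
The layover starts at 1:19 PM − 117 min = 11:22 AM.
But the layover is also said to start at 12:02 PM — a 40-minute conflict.

No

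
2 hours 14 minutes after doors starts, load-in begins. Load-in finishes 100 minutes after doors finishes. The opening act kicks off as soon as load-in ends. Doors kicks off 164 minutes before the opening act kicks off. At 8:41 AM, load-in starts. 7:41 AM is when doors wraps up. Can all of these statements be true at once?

No

Load-in ends at 7:41 AM + 100 min = 9:21 AM.
So the opening act starts at 9:21 AM.
Doors starts at 9:21 AM − 164 min = 6:37 AM.
Load-in starts at 6:37 AM + 134 min = 8:51 AM.
But load-in is also said to start at 8:41 AM — a 10-minute conflict.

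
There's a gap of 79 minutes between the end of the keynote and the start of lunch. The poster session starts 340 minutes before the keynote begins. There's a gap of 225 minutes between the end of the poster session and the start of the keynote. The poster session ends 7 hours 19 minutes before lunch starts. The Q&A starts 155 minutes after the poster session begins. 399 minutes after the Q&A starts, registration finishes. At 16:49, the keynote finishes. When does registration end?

Lunch starts at 16:49 + 79 min = 18:08.
The poster session ends at 18:08 − 439 min = 10:49.
The keynote starts at 10:49 + 225 min = 14:34.
The poster session starts at 14:34 − 340 min = 08:54.
The Q&A starts at 08:54 + 155 min = 11:29.
Registration ends at 11:29 + 399 min = 18:08.

18:08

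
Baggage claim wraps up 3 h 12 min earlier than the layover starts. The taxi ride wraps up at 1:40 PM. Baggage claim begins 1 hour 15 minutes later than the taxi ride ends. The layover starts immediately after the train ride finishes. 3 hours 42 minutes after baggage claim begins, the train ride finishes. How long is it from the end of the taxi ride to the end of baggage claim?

Baggage claim starts at 1:40 PM + 75 min = 2:55 PM.
The train ride ends at 2:55 PM + 222 min = 6:37 PM.
So the layover starts at 6:37 PM.
Baggage claim ends at 6:37 PM − 192 min = 3:25 PM.
From 1:40 PM to 3:25 PM is 105 minutes.

105 minutes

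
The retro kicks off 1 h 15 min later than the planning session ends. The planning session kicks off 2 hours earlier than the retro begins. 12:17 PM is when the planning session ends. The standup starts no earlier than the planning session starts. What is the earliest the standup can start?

11:32 AM

The retro starts at 12:17 PM + 75 min = 1:32 PM.
The planning session starts at 1:32 PM − 120 min = 11:32 AM.
The standup is bounded by the planning session, so the earliest it can start is 11:32 AM.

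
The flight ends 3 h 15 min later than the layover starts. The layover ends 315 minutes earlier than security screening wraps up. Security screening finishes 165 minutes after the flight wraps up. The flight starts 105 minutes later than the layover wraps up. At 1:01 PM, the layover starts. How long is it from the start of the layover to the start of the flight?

The flight ends at 1:01 PM + 195 min = 4:16 PM.
Security screening ends at 4:16 PM + 165 min = 7:01 PM.
The layover ends at 7:01 PM − 315 min = 1:46 PM.
The flight starts at 1:46 PM + 105 min = 3:31 PM.
From 1:01 PM to 3:31 PM is 2.5 hours.

2.5 hours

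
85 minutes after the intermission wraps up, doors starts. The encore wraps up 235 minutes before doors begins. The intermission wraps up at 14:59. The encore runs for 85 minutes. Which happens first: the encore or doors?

the encore

Doors starts at 14:59 + 85 min = 16:24.
The encore ends at 16:24 − 235 min = 12:29.
The encore starts at 12:29 − 85 min = 11:04.
The encore starts at 11:04 and doors starts at 16:24, so the encore is first.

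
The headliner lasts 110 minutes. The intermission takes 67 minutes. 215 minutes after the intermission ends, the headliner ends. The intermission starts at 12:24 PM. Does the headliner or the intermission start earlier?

The intermission ends at 12:24 PM + 67 min = 1:31 PM.
The headliner ends at 1:31 PM + 215 min = 5:06 PM.
The headliner starts at 5:06 PM − 110 min = 3:16 PM.
The headliner starts at 3:16 PM and the intermission starts at 12:24 PM, so the intermission is first.

the intermission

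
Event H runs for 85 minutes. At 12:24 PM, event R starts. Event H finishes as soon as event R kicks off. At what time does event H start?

Event H ends at 12:24 PM.
Event H starts at 12:24 PM − 85 min = 10:59 AM.

10:59 AM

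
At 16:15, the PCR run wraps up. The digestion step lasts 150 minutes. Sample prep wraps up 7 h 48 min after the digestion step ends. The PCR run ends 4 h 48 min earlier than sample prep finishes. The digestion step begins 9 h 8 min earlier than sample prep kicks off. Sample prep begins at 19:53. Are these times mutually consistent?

Yes

The digestion step starts at 19:53 − 548 min = 10:45.
The digestion step ends at 10:45 + 150 min = 13:15.
Sample prep ends at 13:15 + 468 min = 21:03.
The PCR run ends at 21:03 − 288 min = 16:15.
That matches the stated 16:15, so the schedule is consistent.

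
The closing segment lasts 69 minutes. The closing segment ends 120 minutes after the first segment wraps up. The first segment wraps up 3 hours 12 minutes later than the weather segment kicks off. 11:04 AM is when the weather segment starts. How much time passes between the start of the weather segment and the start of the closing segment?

4 hours 3 minutes

The first segment ends at 11:04 AM + 192 min = 2:16 PM.
The closing segment ends at 2:16 PM + 120 min = 4:16 PM.
The closing segment starts at 4:16 PM − 69 min = 3:07 PM.
From 11:04 AM to 3:07 PM is 4 hours 3 minutes.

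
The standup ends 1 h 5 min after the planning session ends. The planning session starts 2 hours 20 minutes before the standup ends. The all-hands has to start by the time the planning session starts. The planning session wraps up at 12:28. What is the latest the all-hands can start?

11:13

The standup ends at 12:28 + 65 min = 13:33.
The planning session starts at 13:33 − 140 min = 11:13.
The all-hands is bounded by the planning session, so the latest it can start is 11:13.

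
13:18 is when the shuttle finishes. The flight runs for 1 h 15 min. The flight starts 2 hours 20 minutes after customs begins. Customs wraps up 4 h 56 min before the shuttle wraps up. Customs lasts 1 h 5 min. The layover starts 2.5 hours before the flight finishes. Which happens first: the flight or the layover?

the layover

Customs ends at 13:18 − 296 min = 08:22.
Customs starts at 08:22 − 65 min = 07:17.
The flight starts at 07:17 + 140 min = 09:37.
The flight ends at 09:37 + 75 min = 10:52.
The layover starts at 10:52 − 150 min = 08:22.
The flight starts at 09:37 and the layover starts at 08:22, so the layover is first.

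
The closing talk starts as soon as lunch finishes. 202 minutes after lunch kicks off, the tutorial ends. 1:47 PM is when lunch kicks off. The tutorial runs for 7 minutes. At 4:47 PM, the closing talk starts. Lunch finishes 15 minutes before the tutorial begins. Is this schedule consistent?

Yes

The tutorial ends at 1:47 PM + 202 min = 5:09 PM.
The tutorial starts at 5:09 PM − 7 min = 5:02 PM.
Lunch ends at 5:02 PM − 15 min = 4:47 PM.
So the closing talk starts at 4:47 PM.
That matches the stated 4:47 PM, so the schedule is consistent.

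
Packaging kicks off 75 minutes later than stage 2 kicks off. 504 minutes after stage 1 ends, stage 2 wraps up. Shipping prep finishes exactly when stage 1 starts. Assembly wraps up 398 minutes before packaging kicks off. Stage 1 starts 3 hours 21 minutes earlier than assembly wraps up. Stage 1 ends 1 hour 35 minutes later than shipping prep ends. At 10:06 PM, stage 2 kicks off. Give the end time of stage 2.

11:21 PM

Packaging starts at 10:06 PM + 75 min = 11:21 PM.
Assembly ends at 11:21 PM − 398 min = 4:43 PM.
Stage 1 starts at 4:43 PM − 201 min = 1:22 PM.
So shipping prep ends at 1:22 PM.
Stage 1 ends at 1:22 PM + 95 min = 2:57 PM.
Stage 2 ends at 2:57 PM + 504 min = 11:21 PM.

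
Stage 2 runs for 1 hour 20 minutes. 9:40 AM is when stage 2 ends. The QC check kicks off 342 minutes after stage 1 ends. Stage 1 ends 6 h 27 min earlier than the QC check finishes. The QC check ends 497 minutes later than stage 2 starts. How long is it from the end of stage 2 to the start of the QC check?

372 minutes

Stage 2 starts at 9:40 AM − 80 min = 8:20 AM.
The QC check ends at 8:20 AM + 497 min = 4:37 PM.
Stage 1 ends at 4:37 PM − 387 min = 10:10 AM.
The QC check starts at 10:10 AM + 342 min = 3:52 PM.
From 9:40 AM to 3:52 PM is 372 minutes.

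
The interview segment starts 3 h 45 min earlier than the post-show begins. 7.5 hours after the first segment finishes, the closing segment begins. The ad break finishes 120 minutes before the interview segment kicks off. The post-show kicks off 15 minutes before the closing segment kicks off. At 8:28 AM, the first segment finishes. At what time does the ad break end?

9:58 AM

The closing segment starts at 8:28 AM + 450 min = 3:58 PM.
The post-show starts at 3:58 PM − 15 min = 3:43 PM.
The interview segment starts at 3:43 PM − 225 min = 11:58 AM.
The ad break ends at 11:58 AM − 120 min = 9:58 AM.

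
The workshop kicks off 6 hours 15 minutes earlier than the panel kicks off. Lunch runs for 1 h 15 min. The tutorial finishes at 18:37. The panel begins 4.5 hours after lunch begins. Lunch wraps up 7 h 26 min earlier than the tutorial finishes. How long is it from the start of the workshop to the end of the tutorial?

10 h 26 min

Lunch ends at 18:37 − 446 min = 11:11.
Lunch starts at 11:11 − 75 min = 09:56.
The panel starts at 09:56 + 270 min = 14:26.
The workshop starts at 14:26 − 375 min = 08:11.
From 08:11 to 18:37 is 10 h 26 min.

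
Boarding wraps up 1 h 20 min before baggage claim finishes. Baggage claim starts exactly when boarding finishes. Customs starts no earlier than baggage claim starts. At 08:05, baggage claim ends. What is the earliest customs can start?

Boarding ends at 08:05 − 80 min = 06:45.
So baggage claim starts at 06:45.
Customs is bounded by baggage claim, so the earliest it can start is 06:45.

06:45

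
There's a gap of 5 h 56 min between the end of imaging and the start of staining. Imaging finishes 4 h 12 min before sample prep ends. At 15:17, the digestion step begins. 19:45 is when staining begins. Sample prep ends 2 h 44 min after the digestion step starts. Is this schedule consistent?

Sample prep ends at 15:17 + 164 min = 18:01.
Imaging ends at 18:01 − 252 min = 13:49.
Staining starts at 13:49 + 356 min = 19:45.
That matches the stated 19:45, so the schedule is consistent.

Yes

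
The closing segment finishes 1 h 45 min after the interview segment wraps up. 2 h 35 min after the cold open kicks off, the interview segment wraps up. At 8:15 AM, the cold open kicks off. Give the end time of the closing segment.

The interview segment ends at 8:15 AM + 155 min = 10:50 AM.
The closing segment ends at 10:50 AM + 105 min = 12:35 PM.

12:35 PM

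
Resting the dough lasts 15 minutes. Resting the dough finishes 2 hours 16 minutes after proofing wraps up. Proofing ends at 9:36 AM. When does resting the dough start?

Resting the dough ends at 9:36 AM + 136 min = 11:52 AM.
Resting the dough starts at 11:52 AM − 15 min = 11:37 AM.

11:37 AM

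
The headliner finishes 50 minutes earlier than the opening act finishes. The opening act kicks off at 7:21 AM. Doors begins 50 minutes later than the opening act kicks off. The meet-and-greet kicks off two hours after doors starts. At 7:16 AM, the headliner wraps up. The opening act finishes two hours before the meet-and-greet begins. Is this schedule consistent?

No

Doors starts at 7:21 AM + 50 min = 8:11 AM.
The meet-and-greet starts at 8:11 AM + 120 min = 10:11 AM.
The opening act ends at 10:11 AM − 120 min = 8:11 AM.
The headliner ends at 8:11 AM − 50 min = 7:21 AM.
But the headliner is also said to end at 7:16 AM — a 5-minute conflict.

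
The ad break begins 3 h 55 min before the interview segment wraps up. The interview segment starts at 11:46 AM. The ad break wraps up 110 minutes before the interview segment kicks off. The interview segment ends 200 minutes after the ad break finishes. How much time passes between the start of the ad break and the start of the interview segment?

The ad break ends at 11:46 AM − 110 min = 9:56 AM.
The interview segment ends at 9:56 AM + 200 min = 1:16 PM.
The ad break starts at 1:16 PM − 235 min = 9:21 AM.
From 9:21 AM to 11:46 AM is 2 h 25 min.

2 h 25 min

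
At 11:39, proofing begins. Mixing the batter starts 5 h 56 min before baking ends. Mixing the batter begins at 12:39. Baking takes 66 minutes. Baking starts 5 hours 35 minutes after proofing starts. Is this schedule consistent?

Baking starts at 11:39 + 335 min = 17:14.
Baking ends at 17:14 + 66 min = 18:20.
Mixing the batter starts at 18:20 − 356 min = 12:24.
But mixing the batter is also said to start at 12:39 — a 15-minute conflict.

No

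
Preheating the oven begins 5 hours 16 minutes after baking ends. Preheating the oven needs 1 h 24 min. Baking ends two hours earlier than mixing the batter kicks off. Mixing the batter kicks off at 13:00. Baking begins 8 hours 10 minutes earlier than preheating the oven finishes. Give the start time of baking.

09:30

Baking ends at 13:00 − 120 min = 11:00.
Preheating the oven starts at 11:00 + 316 min = 16:16.
Preheating the oven ends at 16:16 + 84 min = 17:40.
Baking starts at 17:40 − 490 min = 09:30.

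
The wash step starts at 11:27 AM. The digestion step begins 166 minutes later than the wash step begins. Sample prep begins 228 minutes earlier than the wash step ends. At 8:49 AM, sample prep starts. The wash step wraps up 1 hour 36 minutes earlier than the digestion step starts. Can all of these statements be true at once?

Yes

The digestion step starts at 11:27 AM + 166 min = 2:13 PM.
The wash step ends at 2:13 PM − 96 min = 12:37 PM.
Sample prep starts at 12:37 PM − 228 min = 8:49 AM.
That matches the stated 8:49 AM, so the schedule is consistent.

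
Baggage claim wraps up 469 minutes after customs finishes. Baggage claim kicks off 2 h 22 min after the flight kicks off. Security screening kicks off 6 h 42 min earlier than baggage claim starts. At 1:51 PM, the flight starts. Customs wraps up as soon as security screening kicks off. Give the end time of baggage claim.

5:20 PM

Baggage claim starts at 1:51 PM + 142 min = 4:13 PM.
Security screening starts at 4:13 PM − 402 min = 9:31 AM.
So customs ends at 9:31 AM.
Baggage claim ends at 9:31 AM + 469 min = 5:20 PM.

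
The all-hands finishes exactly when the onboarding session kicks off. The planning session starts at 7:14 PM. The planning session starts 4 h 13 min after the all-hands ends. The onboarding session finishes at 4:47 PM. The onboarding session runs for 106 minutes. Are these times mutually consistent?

Yes

The onboarding session starts at 4:47 PM − 106 min = 3:01 PM.
So the all-hands ends at 3:01 PM.
The planning session starts at 3:01 PM + 253 min = 7:14 PM.
That matches the stated 7:14 PM, so the schedule is consistent.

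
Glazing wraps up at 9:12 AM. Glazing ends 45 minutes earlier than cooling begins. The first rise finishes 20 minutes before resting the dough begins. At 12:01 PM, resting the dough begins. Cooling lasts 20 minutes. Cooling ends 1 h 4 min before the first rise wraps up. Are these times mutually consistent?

The first rise ends at 12:01 PM − 20 min = 11:41 AM.
Cooling ends at 11:41 AM − 64 min = 10:37 AM.
Cooling starts at 10:37 AM − 20 min = 10:17 AM.
Glazing ends at 10:17 AM − 45 min = 9:32 AM.
But glazing is also said to end at 9:12 AM — a 20-minute conflict.

No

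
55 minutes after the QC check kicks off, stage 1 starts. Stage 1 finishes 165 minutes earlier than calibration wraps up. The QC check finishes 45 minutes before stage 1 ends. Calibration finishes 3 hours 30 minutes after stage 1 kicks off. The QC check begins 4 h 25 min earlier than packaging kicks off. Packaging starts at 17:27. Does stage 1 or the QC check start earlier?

the QC check

The QC check starts at 17:27 − 265 min = 13:02.
Stage 1 starts at 13:02 + 55 min = 13:57.
Stage 1 starts at 13:57 and the QC check starts at 13:02, so the QC check is first.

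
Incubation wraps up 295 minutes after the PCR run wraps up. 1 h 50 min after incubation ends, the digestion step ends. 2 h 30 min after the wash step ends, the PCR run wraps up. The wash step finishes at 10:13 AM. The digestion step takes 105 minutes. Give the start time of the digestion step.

The PCR run ends at 10:13 AM + 150 min = 12:43 PM.
Incubation ends at 12:43 PM + 295 min = 5:38 PM.
The digestion step ends at 5:38 PM + 110 min = 7:28 PM.
The digestion step starts at 7:28 PM − 105 min = 5:43 PM.

5:43 PM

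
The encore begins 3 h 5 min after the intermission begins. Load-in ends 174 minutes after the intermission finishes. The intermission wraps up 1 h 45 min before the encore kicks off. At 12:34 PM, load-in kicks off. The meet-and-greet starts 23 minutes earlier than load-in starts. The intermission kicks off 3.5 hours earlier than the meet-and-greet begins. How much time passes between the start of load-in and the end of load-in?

The meet-and-greet starts at 12:34 PM − 23 min = 12:11 PM.
The intermission starts at 12:11 PM − 210 min = 8:41 AM.
The encore starts at 8:41 AM + 185 min = 11:46 AM.
The intermission ends at 11:46 AM − 105 min = 10:01 AM.
Load-in ends at 10:01 AM + 174 min = 12:55 PM.
From 12:34 PM to 12:55 PM is 21 minutes.

21 minutes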